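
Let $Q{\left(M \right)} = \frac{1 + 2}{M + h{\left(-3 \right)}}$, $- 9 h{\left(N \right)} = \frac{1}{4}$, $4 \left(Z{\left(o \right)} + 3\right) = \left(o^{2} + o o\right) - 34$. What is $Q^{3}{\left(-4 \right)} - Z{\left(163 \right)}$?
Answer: $- \frac{40465659337}{3048625} \approx -13273.0$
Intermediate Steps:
$Z{\left(o \right)} = - \frac{23}{2} + \frac{o^{2}}{2}$ ($Z{\left(o \right)} = -3 + \frac{\left(o^{2} + o o\right) - 34}{4} = -3 + \frac{\left(o^{2} + o^{2}\right) - 34}{4} = -3 + \frac{2 o^{2} - 34}{4} = -3 + \frac{-34 + 2 o^{2}}{4} = -3 + \left(- \frac{17}{2} + \frac{o^{2}}{2}\right) = - \frac{23}{2} + \frac{o^{2}}{2}$)
$h{\left(N \right)} = - \frac{1}{36}$ ($h{\left(N \right)} = - \frac{1}{9 \cdot 4} = \left(- \frac{1}{9}\right) \frac{1}{4} = - \frac{1}{36}$)
$Q{\left(M \right)} = \frac{3}{- \frac{1}{36} + M}$ ($Q{\left(M \right)} = \frac{1 + 2}{M - \frac{1}{36}} = \frac{3}{- \frac{1}{36} + M}$)
$Q^{3}{\left(-4 \right)} - Z{\left(163 \right)} = \left(\frac{108}{-1 + 36 \left(-4\right)}\right)^{3} - \left(- \frac{23}{2} + \frac{163^{2}}{2}\right) = \left(\frac{108}{-1 - 144}\right)^{3} - \left(- \frac{23}{2} + \frac{1}{2} \cdot 26569\right) = \left(\frac{108}{-145}\right)^{3} - \left(- \frac{23}{2} + \frac{26569}{2}\right) = \left(108 \left(- \frac{1}{145}\right)\right)^{3} - 13273 = \left(- \frac{108}{145}\right)^{3} - 13273 = - \frac{1259712}{3048625} - 13273 = - \frac{40465659337}{3048625}$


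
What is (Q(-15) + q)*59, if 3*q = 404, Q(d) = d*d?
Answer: 63661/3 ≈ 21220.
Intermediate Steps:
Q(d) = d²
q = 404/3 (q = (⅓)*404 = 404/3 ≈ 134.67)
(Q(-15) + q)*59 = ((-15)² + 404/3)*59 = (225 + 404/3)*59 = (1079/3)*59 = 63661/3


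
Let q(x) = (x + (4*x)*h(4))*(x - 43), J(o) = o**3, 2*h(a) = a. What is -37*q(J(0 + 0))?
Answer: 0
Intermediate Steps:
h(a) = a/2
q(x) = 9*x*(-43 + x) (q(x) = (x + (4*x)*((1/2)*4))*(x - 43) = (x + (4*x)*2)*(-43 + x) = (x + 8*x)*(-43 + x) = (9*x)*(-43 + x) = 9*x*(-43 + x))
-37*q(J(0 + 0)) = -333*(0 + 0)**3*(-43 + (0 + 0)**3) = -333*0**3*(-43 + 0**3) = -333*0*(-43 + 0) = -333*0*(-43) = -37*0 = 0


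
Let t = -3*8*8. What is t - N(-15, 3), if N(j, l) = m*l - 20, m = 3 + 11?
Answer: -214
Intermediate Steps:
m = 14
t = -192 (t = -24*8 = -192)
N(j, l) = -20 + 14*l (N(j, l) = 14*l - 20 = -20 + 14*l)
t - N(-15, 3) = -192 - (-20 + 14*3) = -192 - (-20 + 42) = -192 - 1*22 = -192 - 22 = -214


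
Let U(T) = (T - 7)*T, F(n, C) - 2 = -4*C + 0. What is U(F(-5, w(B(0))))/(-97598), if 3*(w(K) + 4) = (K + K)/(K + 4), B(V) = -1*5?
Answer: 49/439191 ≈ 0.00011157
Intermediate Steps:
B(V) = -5
w(K) = -4 + 2*K/(3*(4 + K)) (w(K) = -4 + ((K + K)/(K + 4))/3 = -4 + ((2*K)/(4 + K))/3 = -4 + (2*K/(4 + K))/3 = -4 + 2*K/(3*(4 + K)))
F(n, C) = 2 - 4*C (F(n, C) = 2 + (-4*C + 0) = 2 - 4*C)
U(T) = T*(-7 + T) (U(T) = (-7 + T)*T = T*(-7 + T))
U(F(-5, w(B(0))))/(-97598) = ((2 - 8*(-24 - 5*(-5))/(3*(4 - 5)))*(-7 + (2 - 8*(-24 - 5*(-5))/(3*(4 - 5)))))/(-97598) = ((2 - 8*(-24 + 25)/(3*(-1)))*(-7 + (2 - 8*(-24 + 25)/(3*(-1)))))*(-1/97598) = ((2 - 8*(-1)/3)*(-7 + (2 - 8*(-1)/3)))*(-1/97598) = ((2 - 4*(-⅔))*(-7 + (2 - 4*(-⅔))))*(-1/97598) = ((2 + 8/3)*(-7 + (2 + 8/3)))*(-1/97598) = (14*(-7 + 14/3)/3)*(-1/97598) = ((14/3)*(-7/3))*(-1/97598) = -98/9*(-1/97598) = 49/439191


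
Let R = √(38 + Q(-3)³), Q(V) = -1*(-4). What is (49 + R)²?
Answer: (49 + √102)² ≈ 3492.8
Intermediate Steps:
Q(V) = 4
R = √102 (R = √(38 + 4³) = √(38 + 64) = √102 ≈ 10.100)
(49 + R)² = (49 + √102)²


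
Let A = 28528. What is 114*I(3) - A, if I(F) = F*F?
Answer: -27502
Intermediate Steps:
I(F) = F²
114*I(3) - A = 114*3² - 1*28528 = 114*9 - 28528 = 1026 - 28528 = -27502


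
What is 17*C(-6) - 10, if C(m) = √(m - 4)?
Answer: -10 + 17*I*√10 ≈ -10.0 + 53.759*I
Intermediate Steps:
C(m) = √(-4 + m)
17*C(-6) - 10 = 17*√(-4 - 6) - 10 = 17*√(-10) - 10 = 17*(I*√10) - 10 = 17*I*√10 - 10 = -10 + 17*I*√10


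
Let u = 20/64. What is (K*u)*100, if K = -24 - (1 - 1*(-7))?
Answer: -1000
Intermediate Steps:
K = -32 (K = -24 - (1 + 7) = -24 - 1*8 = -24 - 8 = -32)
u = 5/16 (u = 20*(1/64) = 5/16 ≈ 0.31250)
(K*u)*100 = -32*5/16*100 = -10*100 = -1000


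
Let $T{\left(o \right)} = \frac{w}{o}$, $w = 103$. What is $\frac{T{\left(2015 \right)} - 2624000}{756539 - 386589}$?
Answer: $- \frac{5287359897}{745449250} \approx -7.0928$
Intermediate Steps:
$T{\left(o \right)} = \frac{103}{o}$
$\frac{T{\left(2015 \right)} - 2624000}{756539 - 386589} = \frac{\frac{103}{2015} - 2624000}{756539 - 386589} = \frac{103 \cdot \frac{1}{2015} - 2624000}{369950} = \left(\frac{103}{2015} - 2624000\right) \frac{1}{369950} = \left(- \frac{5287359897}{2015}\right) \frac{1}{369950} = - \frac{5287359897}{745449250}$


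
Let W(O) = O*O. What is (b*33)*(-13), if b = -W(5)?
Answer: 10725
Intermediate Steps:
W(O) = O²
b = -25 (b = -1*5² = -1*25 = -25)
(b*33)*(-13) = -25*33*(-13) = -825*(-13) = 10725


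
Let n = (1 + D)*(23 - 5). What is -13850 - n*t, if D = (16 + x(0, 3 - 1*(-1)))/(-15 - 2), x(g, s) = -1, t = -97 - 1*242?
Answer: -223246/17 ≈ -13132.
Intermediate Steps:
t = -339 (t = -97 - 242 = -339)
D = -15/17 (D = (16 - 1)/(-15 - 2) = 15/(-17) = 15*(-1/17) = -15/17 ≈ -0.88235)
n = 36/17 (n = (1 - 15/17)*(23 - 5) = (2/17)*18 = 36/17 ≈ 2.1176)
-13850 - n*t = -13850 - 36*(-339)/17 = -13850 - 1*(-12204/17) = -13850 + 12204/17 = -223246/17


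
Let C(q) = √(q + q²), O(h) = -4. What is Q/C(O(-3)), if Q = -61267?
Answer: -61267*√3/6 ≈ -17686.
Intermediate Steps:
Q/C(O(-3)) = -61267*√3/6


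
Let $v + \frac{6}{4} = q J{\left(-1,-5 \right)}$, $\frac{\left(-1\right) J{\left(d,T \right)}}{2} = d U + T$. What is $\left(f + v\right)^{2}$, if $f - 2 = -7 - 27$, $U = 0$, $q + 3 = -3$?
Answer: $\frac{34969}{4} \approx 8742.3$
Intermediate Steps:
$q = -6$ ($q = -3 - 3 = -6$)
$J{\left(d,T \right)} = - 2 T$ ($J{\left(d,T \right)} = - 2 \left(d 0 + T\right) = - 2 \left(0 + T\right) = - 2 T$)
$v = - \frac{123}{2}$ ($v = - \frac{3}{2} - 6 \left(\left(-2\right) \left(-5\right)\right) = - \frac{3}{2} - 60 = - \frac{123}{2} \approx -61.5$)
$f = -32$ ($f = 2 - 34 = -32$)
$\left(f + v\right)^{2} = \left(-32 - \frac{123}{2}\right)^{2} = \left(- \frac{187}{2}\right)^{2} = \frac{34969}{4}$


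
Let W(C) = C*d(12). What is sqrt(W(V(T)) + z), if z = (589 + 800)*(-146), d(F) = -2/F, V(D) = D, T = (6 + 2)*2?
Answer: I*sqrt(1825170)/3 ≈ 450.33*I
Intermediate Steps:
T = 16 (T = 8*2 = 16)
W(C) = -C/6 (W(C) = C*(-2/12) = C*(-2*1/12) = C*(-1/6) = -C/6)
z = -202794 (z = 1389*(-146) = -202794)
sqrt(W(V(T)) + z) = sqrt(-1/6*16 - 202794) = sqrt(-8/3 - 202794) = sqrt(-608390/3) = I*sqrt(1825170)/3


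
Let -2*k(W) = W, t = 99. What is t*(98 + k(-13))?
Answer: 20691/2 ≈ 10346.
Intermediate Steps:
k(W) = -W/2
t*(98 + k(-13)) = 99*(98 - ½*(-13)) = 99*(98 + 13/2) = 99*(209/2) = 20691/2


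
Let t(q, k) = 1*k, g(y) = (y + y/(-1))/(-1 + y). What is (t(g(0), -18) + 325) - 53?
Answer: 254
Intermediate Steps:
g(y) = 0 (g(y) = (y + y*(-1))/(-1 + y) = (y - y)/(-1 + y) = 0/(-1 + y) = 0)
t(q, k) = k
(t(g(0), -18) + 325) - 53 = (-18 + 325) - 53 = 307 - 53 = 254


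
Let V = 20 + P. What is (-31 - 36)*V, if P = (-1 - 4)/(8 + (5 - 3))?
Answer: -2613/2 ≈ -1306.5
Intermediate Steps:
P = -½ (P = -5/(8 + 2) = -5/10 = -5*⅒ = -½ ≈ -0.50000)
V = 39/2 (V = 20 - ½ = 39/2 ≈ 19.500)
(-31 - 36)*V = (-31 - 36)*(39/2) = -67*39/2 = -2613/2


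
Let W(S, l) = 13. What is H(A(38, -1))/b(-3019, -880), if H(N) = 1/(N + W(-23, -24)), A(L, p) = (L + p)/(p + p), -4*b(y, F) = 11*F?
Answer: -1/13310 ≈ -7.5131e-5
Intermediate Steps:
b(y, F) = -11*F/4
A(L, p) = (L + p)/(2*p) (A(L, p) = (L + p)/((2*p)) = (L + p)*(1/(2*p)) = (L + p)/(2*p))
H(N) = 1/(13 + N) (H(N) = 1/(N + 13) = 1/(13 + N))
H(A(38, -1))/b(-3019, -880) = 1/((13 + (½)*(38 - 1)/(-1))*((-11/4*(-880)))) = 1/((13 + (½)*(-1)*37)*2420) = (1/2420)/(13 - 37/2) = (1/2420)/(-11/2) = -2/11*1/2420 = -1/13310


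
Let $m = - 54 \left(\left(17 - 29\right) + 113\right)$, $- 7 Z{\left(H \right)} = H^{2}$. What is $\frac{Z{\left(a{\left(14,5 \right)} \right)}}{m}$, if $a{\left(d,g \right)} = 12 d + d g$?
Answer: $\frac{4046}{2727} \approx 1.4837$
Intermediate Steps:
$Z{\left(H \right)} = - \frac{H^{2}}{7}$
$m = -5454$ ($m = - 54 \left(\left(17 - 29\right) + 113\right) = - 54 \left(-12 + 113\right) = \left(-54\right) 101 = -5454$)
$\frac{Z{\left(a{\left(14,5 \right)} \right)}}{m} = \frac{\left(- \frac{1}{7}\right) \left(14 \left(12 + 5\right)\right)^{2}}{-5454} = - \frac{\left(14 \cdot 17\right)^{2}}{7} \left(- \frac{1}{5454}\right) = - \frac{238^{2}}{7} \left(- \frac{1}{5454}\right) = \left(- \frac{1}{7}\right) 56644 \left(- \frac{1}{5454}\right) = \left(-8092\right) \left(- \frac{1}{5454}\right) = \frac{4046}{2727}$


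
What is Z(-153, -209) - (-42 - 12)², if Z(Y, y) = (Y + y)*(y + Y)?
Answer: 128128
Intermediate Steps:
Z(Y, y) = (Y + y)² (Z(Y, y) = (Y + y)*(Y + y) = (Y + y)²)
Z(-153, -209) - (-42 - 12)² = (-153 - 209)² - (-42 - 12)² = (-362)² - 1*(-54)² = 131044 - 1*2916 = 131044 - 2916 = 128128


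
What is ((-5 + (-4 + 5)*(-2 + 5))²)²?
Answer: 16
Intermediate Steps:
((-5 + (-4 + 5)*(-2 + 5))²)² = ((-5 + 1*3)²)² = ((-5 + 3)²)² = ((-2)²)² = 4² = 16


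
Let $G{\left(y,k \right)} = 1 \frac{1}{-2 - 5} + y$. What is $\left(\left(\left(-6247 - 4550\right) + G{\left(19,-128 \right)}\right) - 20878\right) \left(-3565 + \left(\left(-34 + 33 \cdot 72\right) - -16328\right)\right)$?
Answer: $- \frac{3347162265}{7} \approx -4.7817 \cdot 10^{8}$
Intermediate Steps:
$G{\left(y,k \right)} = - \frac{1}{7} + y$ ($G{\left(y,k \right)} = 1 \frac{1}{-7} + y = 1 \left(- \frac{1}{7}\right) + y = - \frac{1}{7} + y$)
$\left(\left(\left(-6247 - 4550\right) + G{\left(19,-128 \right)}\right) - 20878\right) \left(-3565 + \left(\left(-34 + 33 \cdot 72\right) - -16328\right)\right) = \left(\left(\left(-6247 - 4550\right) + \left(- \frac{1}{7} + 19\right)\right) - 20878\right) \left(-3565 + \left(\left(-34 + 33 \cdot 72\right) - -16328\right)\right) = \left(\left(-10797 + \frac{132}{7}\right) - 20878\right) \left(-3565 + \left(\left(-34 + 2376\right) + 16328\right)\right) = \left(- \frac{75447}{7} - 20878\right) \left(-3565 + \left(2342 + 16328\right)\right) = - \frac{221593 \left(-3565 + 18670\right)}{7} = \left(- \frac{221593}{7}\right) 15105 = - \frac{3347162265}{7}$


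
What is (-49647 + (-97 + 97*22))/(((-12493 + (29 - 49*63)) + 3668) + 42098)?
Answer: -9522/6043 ≈ -1.5757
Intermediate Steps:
(-49647 + (-97 + 97*22))/(((-12493 + (29 - 49*63)) + 3668) + 42098) = (-49647 + (-97 + 2134))/(((-12493 + (29 - 3087)) + 3668) + 42098) = (-49647 + 2037)/(((-12493 - 3058) + 3668) + 42098) = -47610/((-15551 + 3668) + 42098) = -47610/(-11883 + 42098) = -47610/30215 = -47610*1/30215 = -9522/6043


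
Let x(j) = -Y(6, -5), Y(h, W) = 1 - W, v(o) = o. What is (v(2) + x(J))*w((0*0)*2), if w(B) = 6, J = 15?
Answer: -24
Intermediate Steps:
x(j) = -6 (x(j) = -(1 - 1*(-5)) = -(1 + 5) = -1*6 = -6)
(v(2) + x(J))*w((0*0)*2) = (2 - 6)*6 = -4*6 = -24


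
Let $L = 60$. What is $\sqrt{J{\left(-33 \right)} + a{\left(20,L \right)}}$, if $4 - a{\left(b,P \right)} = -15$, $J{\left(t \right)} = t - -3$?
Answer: $i \sqrt{11} \approx 3.3166 i$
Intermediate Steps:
$J{\left(t \right)} = 3 + t$ ($J{\left(t \right)} = t + 3 = 3 + t$)
$a{\left(b,P \right)} = 19$ ($a{\left(b,P \right)} = 4 - -15 = 4 + 15 = 19$)
$\sqrt{J{\left(-33 \right)} + a{\left(20,L \right)}} = \sqrt{\left(3 - 33\right) + 19} = \sqrt{-30 + 19} = \sqrt{-11} = i \sqrt{11}$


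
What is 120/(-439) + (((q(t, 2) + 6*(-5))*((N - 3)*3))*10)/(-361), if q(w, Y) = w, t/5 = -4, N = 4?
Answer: 615180/158479 ≈ 3.8818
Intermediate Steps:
t = -20 (t = 5*(-4) = -20)
120/(-439) + (((q(t, 2) + 6*(-5))*((N - 3)*3))*10)/(-361) = 120/(-439) + (((-20 + 6*(-5))*((4 - 3)*3))*10)/(-361) = 120*(-1/439) + (((-20 - 30)*(1*3))*10)*(-1/361) = -120/439 + (-50*3*10)*(-1/361) = -120/439 - 150*10*(-1/361) = -120/439 - 1500*(-1/361) = -120/439 + 1500/361 = 615180/158479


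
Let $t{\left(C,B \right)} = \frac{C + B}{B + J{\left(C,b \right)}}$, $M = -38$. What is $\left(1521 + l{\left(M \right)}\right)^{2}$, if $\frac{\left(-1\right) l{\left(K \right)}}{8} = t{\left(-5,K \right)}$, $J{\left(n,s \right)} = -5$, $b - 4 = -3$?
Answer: $2289169$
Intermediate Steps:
$b = 1$ ($b = 4 - 3 = 1$)
$t{\left(C,B \right)} = \frac{B + C}{-5 + B}$ ($t{\left(C,B \right)} = \frac{C + B}{B - 5} = \frac{B + C}{-5 + B}$)
$l{\left(K \right)} = -8$ ($l{\left(K \right)} = - 8 \frac{K - 5}{-5 + K} = - 8 \frac{-5 + K}{-5 + K} = \left(-8\right) 1 = -8$)
$\left(1521 + l{\left(M \right)}\right)^{2} = \left(1521 - 8\right)^{2} = 1513^{2} = 2289169$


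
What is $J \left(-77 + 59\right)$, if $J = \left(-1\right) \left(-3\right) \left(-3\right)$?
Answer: $162$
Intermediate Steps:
$J = -9$ ($J = 3 \left(-3\right) = -9$)
$J \left(-77 + 59\right) = - 9 \left(-77 + 59\right) = \left(-9\right) \left(-18\right) = 162$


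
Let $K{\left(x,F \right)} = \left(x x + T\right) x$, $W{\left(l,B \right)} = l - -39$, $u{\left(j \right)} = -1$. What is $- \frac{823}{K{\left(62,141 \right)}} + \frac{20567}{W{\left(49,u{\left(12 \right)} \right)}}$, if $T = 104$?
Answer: $\frac{314639723}{1346268} \approx 233.71$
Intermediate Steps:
$W{\left(l,B \right)} = 39 + l$ ($W{\left(l,B \right)} = l + 39 = 39 + l$)
$K{\left(x,F \right)} = x \left(104 + x^{2}\right)$ ($K{\left(x,F \right)} = \left(x x + 104\right) x = \left(x^{2} + 104\right) x = \left(104 + x^{2}\right) x = x \left(104 + x^{2}\right)$)
$- \frac{823}{K{\left(62,141 \right)}} + \frac{20567}{W{\left(49,u{\left(12 \right)} \right)}} = - \frac{823}{62 \left(104 + 62^{2}\right)} + \frac{20567}{39 + 49} = - \frac{823}{62 \left(104 + 3844\right)} + \frac{20567}{88} = - \frac{823}{62 \cdot 3948} + 20567 \cdot \frac{1}{88} = - \frac{823}{244776} + \frac{20567}{88} = \frac{314639723}{1346268}$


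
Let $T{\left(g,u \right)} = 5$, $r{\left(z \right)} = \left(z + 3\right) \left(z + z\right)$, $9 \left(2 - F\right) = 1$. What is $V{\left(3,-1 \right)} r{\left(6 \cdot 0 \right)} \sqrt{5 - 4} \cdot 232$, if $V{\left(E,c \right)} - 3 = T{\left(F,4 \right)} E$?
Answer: $0$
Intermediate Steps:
$F = \frac{17}{9}$ ($F = 2 - \frac{1}{9} = \frac{17}{9} \approx 1.8889$)
$r{\left(z \right)} = 2 z \left(3 + z\right)$ ($r{\left(z \right)} = \left(3 + z\right) 2 z = 2 z \left(3 + z\right)$)
$V{\left(E,c \right)} = 3 + 5 E$
$V{\left(3,-1 \right)} r{\left(6 \cdot 0 \right)} \sqrt{5 - 4} \cdot 232 = \left(3 + 5 \cdot 3\right) 2 \cdot 6 \cdot 0 \left(3 + 6 \cdot 0\right) \sqrt{5 - 4} \cdot 232 = \left(3 + 15\right) 2 \cdot 0 \left(3 + 0\right) \sqrt{1} \cdot 232 = 18 \cdot 2 \cdot 0 \cdot 3 \cdot 1 \cdot 232 = 18 \cdot 0 \cdot 1 \cdot 232 = 0 \cdot 1 \cdot 232 = 0 \cdot 232 = 0$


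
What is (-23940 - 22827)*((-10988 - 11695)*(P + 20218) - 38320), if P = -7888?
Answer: 13081651677570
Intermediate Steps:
(-23940 - 22827)*((-10988 - 11695)*(P + 20218) - 38320) = (-23940 - 22827)*((-10988 - 11695)*(-7888 + 20218) - 38320) = -46767*(-22683*12330 - 38320) = -46767*(-279681390 - 38320) = -46767*(-279719710) = 13081651677570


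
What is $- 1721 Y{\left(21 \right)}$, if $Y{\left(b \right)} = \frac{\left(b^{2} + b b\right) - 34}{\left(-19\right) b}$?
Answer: $\frac{1459408}{399} \approx 3657.7$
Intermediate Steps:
$Y{\left(b \right)} = - \frac{-34 + 2 b^{2}}{19 b}$ ($Y{\left(b \right)} = \left(\left(b^{2} + b^{2}\right) - 34\right) \left(- \frac{1}{19 b}\right) = \left(2 b^{2} - 34\right) \left(- \frac{1}{19 b}\right) = \left(-34 + 2 b^{2}\right) \left(- \frac{1}{19 b}\right) = - \frac{-34 + 2 b^{2}}{19 b}$)
$- 1721 Y{\left(21 \right)} = - 1721 \frac{2 \left(17 - 21^{2}\right)}{19 \cdot 21} = - 1721 \cdot \frac{2}{19} \cdot \frac{1}{21} \left(17 - 441\right) = - 1721 \cdot \frac{2}{19} \cdot \frac{1}{21} \left(-424\right) = \left(-1721\right) \left(- \frac{848}{399}\right) = \frac{1459408}{399}$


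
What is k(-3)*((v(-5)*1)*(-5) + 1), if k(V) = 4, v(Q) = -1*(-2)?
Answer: -36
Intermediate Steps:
v(Q) = 2
k(-3)*((v(-5)*1)*(-5) + 1) = 4*((2*1)*(-5) + 1) = 4*(2*(-5) + 1) = 4*(-10 + 1) = 4*(-9) = -36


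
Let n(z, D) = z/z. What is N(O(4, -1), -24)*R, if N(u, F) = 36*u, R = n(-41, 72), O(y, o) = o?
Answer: -36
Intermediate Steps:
n(z, D) = 1
R = 1
N(O(4, -1), -24)*R = (36*(-1))*1 = -36*1 = -36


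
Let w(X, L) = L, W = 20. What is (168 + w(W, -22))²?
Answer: 21316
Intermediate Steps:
(168 + w(W, -22))² = (168 - 22)² = 146² = 21316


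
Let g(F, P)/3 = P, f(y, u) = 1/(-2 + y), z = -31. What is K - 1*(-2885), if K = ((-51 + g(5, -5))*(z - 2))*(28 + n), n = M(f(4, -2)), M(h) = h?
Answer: 64958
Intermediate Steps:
g(F, P) = 3*P
n = 1/2 (n = 1/(-2 + 4) = 1/2 ≈ 0.50000)
K = 62073 (K = ((-51 + 3*(-5))*(-31 - 2))*(28 + 1/2) = ((-51 - 15)*(-33))*(57/2) = -66*(-33)*(57/2) = 2178*(57/2) = 62073)
K - 1*(-2885) = 62073 - 1*(-2885) = 62073 + 2885 = 64958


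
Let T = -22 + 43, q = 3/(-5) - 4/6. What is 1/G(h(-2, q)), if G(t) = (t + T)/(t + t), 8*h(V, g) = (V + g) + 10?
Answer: 202/2621 ≈ 0.077070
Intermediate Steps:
q = -19/15 (q = 3*(-⅕) - 4*⅙ = -⅗ - ⅔ = -19/15 ≈ -1.2667)
T = 21
h(V, g) = 5/4 + V/8 + g/8 (h(V, g) = ((V + g) + 10)/8 = (10 + V + g)/8 = 5/4 + V/8 + g/8)
G(t) = (21 + t)/(2*t) (G(t) = (t + 21)/(t + t) = (21 + t)/((2*t)) = (21 + t)*(1/(2*t)) = (21 + t)/(2*t))
1/G(h(-2, q)) = 1/((21 + (5/4 + (⅛)*(-2) + (⅛)*(-19/15)))/(2*(5/4 + (⅛)*(-2) + (⅛)*(-19/15)))) = 1/((21 + (5/4 - ¼ - 19/120))/(2*(5/4 - ¼ - 19/120))) = 1/((21 + 101/120)/(2*(101/120))) = 1/((½)*(120/101)*(2621/120)) = 1/(2621/202) = 202/2621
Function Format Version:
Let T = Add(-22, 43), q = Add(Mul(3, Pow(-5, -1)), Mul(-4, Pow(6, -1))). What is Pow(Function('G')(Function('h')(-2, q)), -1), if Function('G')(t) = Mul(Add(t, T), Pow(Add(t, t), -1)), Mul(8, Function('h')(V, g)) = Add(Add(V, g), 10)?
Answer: Rational(202, 2621) ≈ 0.077070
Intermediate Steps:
q = Rational(-19, 15) (q = Add(Mul(3, Rational(-1, 5)), Mul(-4, Rational(1, 6))) = Add(Rational(-3, 5), Rational(-2, 3)) = Rational(-19, 15) ≈ -1.2667)
T = 21
Function('h')(V, g) = Add(Rational(5, 4), Mul(Rational(1, 8), V), Mul(Rational(1, 8), g)) (Function('h')(V, g) = Mul(Rational(1, 8), Add(Add(V, g), 10)) = Mul(Rational(1, 8), Add(10, V, g)) = Add(Rational(5, 4), Mul(Rational(1, 8), V), Mul(Rational(1, 8), g)))
Function('G')(t) = Mul(Rational(1, 2), Pow(t, -1), Add(21, t)) (Function('G')(t) = Mul(Add(t, 21), Pow(Add(t, t), -1)) = Mul(Add(21, t), Pow(Mul(2, t), -1)) = Mul(Add(21, t), Mul(Rational(1, 2), Pow(t, -1))) = Mul(Rational(1, 2), Pow(t, -1), Add(21, t)))
Pow(Function('G')(Function('h')(-2, q)), -1) = Pow(Mul(Rational(1, 2), Pow(Add(Rational(5, 4), Mul(Rational(1, 8), -2), Mul(Rational(1, 8), Rational(-19, 15))), -1), Add(21, Add(Rational(5, 4), Mul(Rational(1, 8), -2), Mul(Rational(1, 8), Rational(-19, 15))))), -1) = Pow(Mul(Rational(1, 2), Pow(Add(Rational(5, 4), Rational(-1, 4), Rational(-19, 120)), -1), Add(21, Add(Rational(5, 4), Rational(-1, 4), Rational(-19, 120)))), -1) = Pow(Mul(Rational(1, 2), Pow(Rational(101, 120), -1), Add(21, Rational(101, 120))), -1) = Pow(Mul(Rational(1, 2), Rational(120, 101), Rational(2621, 120)), -1) = Pow(Rational(2621, 202), -1) = Rational(202, 2621)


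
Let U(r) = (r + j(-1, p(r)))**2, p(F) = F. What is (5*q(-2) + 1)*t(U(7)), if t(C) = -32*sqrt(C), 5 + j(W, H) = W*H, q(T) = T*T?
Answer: -3360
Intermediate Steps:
q(T) = T**2
j(W, H) = -5 + H*W (j(W, H) = -5 + W*H = -5 + H*W)
U(r) = 25 (U(r) = (r + (-5 + r*(-1)))**2 = (r + (-5 - r))**2 = (-5)**2 = 25)
(5*q(-2) + 1)*t(U(7)) = (5*(-2)**2 + 1)*(-32*sqrt(25)) = (5*4 + 1)*(-32*5) = (20 + 1)*(-160) = 21*(-160) = -3360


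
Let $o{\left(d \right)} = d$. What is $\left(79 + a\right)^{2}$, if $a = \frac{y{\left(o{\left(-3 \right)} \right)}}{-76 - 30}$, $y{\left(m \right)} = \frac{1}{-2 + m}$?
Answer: $\frac{1753180641}{280900} \approx 6241.3$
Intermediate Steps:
$a = \frac{1}{530}$ ($a = \frac{1}{\left(-2 - 3\right) \left(-76 - 30\right)} = \frac{1}{\left(-5\right) \left(-106\right)} = \left(- \frac{1}{5}\right) \left(- \frac{1}{106}\right) = \frac{1}{530} \approx 0.0018868$)
$\left(79 + a\right)^{2} = \left(79 + \frac{1}{530}\right)^{2} = \left(\frac{41871}{530}\right)^{2} = \frac{1753180641}{280900}$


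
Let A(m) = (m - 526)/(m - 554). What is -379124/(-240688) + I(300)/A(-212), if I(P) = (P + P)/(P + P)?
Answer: 58020065/22203468 ≈ 2.6131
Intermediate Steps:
A(m) = (-526 + m)/(-554 + m)
I(P) = 1 (I(P) = (2*P)/((2*P)) = (2*P)*(1/(2*P)) = 1)
-379124/(-240688) + I(300)/A(-212) = -379124/(-240688) + 1/((-526 - 212)/(-554 - 212)) = -379124*(-1/240688) + 1/(-738/(-766)) = 94781/60172 + 1/(-1/766*(-738)) = 94781/60172 + 1/(369/383) = 94781/60172 + 1*(383/369) = 94781/60172 + 383/369 = 58020065/22203468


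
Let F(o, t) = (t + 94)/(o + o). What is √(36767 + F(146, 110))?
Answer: √195935066/73 ≈ 191.75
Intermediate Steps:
F(o, t) = (94 + t)/(2*o) (F(o, t) = (94 + t)/((2*o)) = (94 + t)*(1/(2*o)) = (94 + t)/(2*o))
√(36767 + F(146, 110)) = √(36767 + (½)*(94 + 110)/146) = √(36767 + (½)*(1/146)*204) = √(36767 + 51/73) = √(2684042/73) = √195935066/73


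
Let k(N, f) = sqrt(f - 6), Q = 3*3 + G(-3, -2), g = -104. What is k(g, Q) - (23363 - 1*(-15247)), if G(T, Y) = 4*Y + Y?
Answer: -38610 + I*sqrt(7) ≈ -38610.0 + 2.6458*I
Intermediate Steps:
G(T, Y) = 5*Y
Q = -1 (Q = 3*3 + 5*(-2) = 9 - 10 = -1)
k(N, f) = sqrt(-6 + f)
k(g, Q) - (23363 - 1*(-15247)) = sqrt(-6 - 1) - (23363 - 1*(-15247)) = sqrt(-7) - (23363 + 15247) = I*sqrt(7) - 1*38610 = I*sqrt(7) - 38610 = -38610 + I*sqrt(7)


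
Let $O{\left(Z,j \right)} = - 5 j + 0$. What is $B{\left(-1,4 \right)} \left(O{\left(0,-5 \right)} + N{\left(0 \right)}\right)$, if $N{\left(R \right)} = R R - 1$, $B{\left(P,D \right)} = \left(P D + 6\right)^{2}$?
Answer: $96$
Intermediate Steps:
$B{\left(P,D \right)} = \left(6 + D P\right)^{2}$ ($B{\left(P,D \right)} = \left(D P + 6\right)^{2} = \left(6 + D P\right)^{2}$)
$O{\left(Z,j \right)} = - 5 j$
$N{\left(R \right)} = -1 + R^{2}$ ($N{\left(R \right)} = R^{2} - 1 = -1 + R^{2}$)
$B{\left(-1,4 \right)} \left(O{\left(0,-5 \right)} + N{\left(0 \right)}\right) = \left(6 + 4 \left(-1\right)\right)^{2} \left(\left(-5\right) \left(-5\right) - \left(1 - 0^{2}\right)\right) = \left(6 - 4\right)^{2} \left(25 + \left(-1 + 0\right)\right) = 2^{2} \left(25 - 1\right) = 4 \cdot 24 = 96$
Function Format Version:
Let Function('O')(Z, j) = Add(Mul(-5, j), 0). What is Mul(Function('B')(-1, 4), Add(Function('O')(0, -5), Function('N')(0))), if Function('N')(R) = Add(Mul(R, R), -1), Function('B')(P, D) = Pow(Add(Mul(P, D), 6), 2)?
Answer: 96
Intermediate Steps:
Function('B')(P, D) = Pow(Add(6, Mul(D, P)), 2) (Function('B')(P, D) = Pow(Add(Mul(D, P), 6), 2) = Pow(Add(6, Mul(D, P)), 2))
Function('O')(Z, j) = Mul(-5, j)
Function('N')(R) = Add(-1, Pow(R, 2)) (Function('N')(R) = Add(Pow(R, 2), -1) = Add(-1, Pow(R, 2)))
Mul(Function('B')(-1, 4), Add(Function('O')(0, -5), Function('N')(0))) = Mul(Pow(Add(6, Mul(4, -1)), 2), Add(Mul(-5, -5), Add(-1, Pow(0, 2)))) = Mul(Pow(Add(6, -4), 2), Add(25, Add(-1, 0))) = Mul(Pow(2, 2), Add(25, -1)) = Mul(4, 24) = 96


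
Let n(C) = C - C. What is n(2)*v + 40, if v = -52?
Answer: 40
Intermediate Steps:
n(C) = 0
n(2)*v + 40 = 0*(-52) + 40 = 0 + 40 = 40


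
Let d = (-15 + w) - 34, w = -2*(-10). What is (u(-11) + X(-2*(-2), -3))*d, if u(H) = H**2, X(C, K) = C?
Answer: -3625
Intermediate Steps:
w = 20
d = -29 (d = (-15 + 20) - 34 = 5 - 34 = -29)
(u(-11) + X(-2*(-2), -3))*d = ((-11)**2 - 2*(-2))*(-29) = (121 + 4)*(-29) = 125*(-29) = -3625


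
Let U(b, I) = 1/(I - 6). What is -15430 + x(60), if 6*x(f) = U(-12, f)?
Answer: -4999319/324 ≈ -15430.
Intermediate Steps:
U(b, I) = 1/(-6 + I)
x(f) = 1/(6*(-6 + f))
-15430 + x(60) = -15430 + 1/(6*(-6 + 60)) = -15430 + (1/6)/54 = -15430 + (1/6)*(1/54) = -15430 + 1/324 = -4999319/324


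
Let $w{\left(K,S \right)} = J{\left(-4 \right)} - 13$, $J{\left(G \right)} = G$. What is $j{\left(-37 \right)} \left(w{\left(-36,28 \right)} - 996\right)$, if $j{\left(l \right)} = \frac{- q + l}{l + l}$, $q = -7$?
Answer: $- \frac{15195}{37} \approx -410.68$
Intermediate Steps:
$w{\left(K,S \right)} = -17$ ($w{\left(K,S \right)} = -4 - 13 = -17$)
$j{\left(l \right)} = \frac{7 + l}{2 l}$ ($j{\left(l \right)} = \frac{\left(-1\right) \left(-7\right) + l}{l + l} = \frac{7 + l}{2 l}$)
$j{\left(-37 \right)} \left(w{\left(-36,28 \right)} - 996\right) = \frac{7 - 37}{2 \left(-37\right)} \left(-17 - 996\right) = \frac{1}{2} \left(- \frac{1}{37}\right) \left(-30\right) \left(-1013\right) = \frac{15}{37} \left(-1013\right) = - \frac{15195}{37}$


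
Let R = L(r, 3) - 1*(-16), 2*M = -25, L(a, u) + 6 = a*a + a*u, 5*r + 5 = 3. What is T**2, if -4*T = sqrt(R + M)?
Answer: -177/800 ≈ -0.22125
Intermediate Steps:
r = -2/5 (r = -1 + (1/5)*3 = -1 + 3/5 = -2/5 ≈ -0.40000)
L(a, u) = -6 + a**2 + a*u (L(a, u) = -6 + (a*a + a*u) = -6 + (a**2 + a*u) = -6 + a**2 + a*u)
M = -25/2 (M = (1/2)*(-25) = -25/2 ≈ -12.500)
R = 224/25 (R = (-6 + (-2/5)**2 - 2/5*3) - 1*(-16) = (-6 + 4/25 - 6/5) + 16 = -176/25 + 16 = 224/25 ≈ 8.9600)
T = -I*sqrt(354)/40 (T = -sqrt(224/25 - 25/2)/4 = -I*sqrt(354)/40 ≈ -0.47037*I)
T**2 = (-I*sqrt(354)/40)**2 = -177/800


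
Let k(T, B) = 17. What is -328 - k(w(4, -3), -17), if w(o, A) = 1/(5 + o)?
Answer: -345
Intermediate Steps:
-328 - k(w(4, -3), -17) = -328 - 1*17 = -328 - 17 = -345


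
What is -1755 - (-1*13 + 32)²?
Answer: -2116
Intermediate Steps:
-1755 - (-1*13 + 32)² = -1755 - (-13 + 32)² = -1755 - 1*19² = -1755 - 1*361 = -1755 - 361 = -2116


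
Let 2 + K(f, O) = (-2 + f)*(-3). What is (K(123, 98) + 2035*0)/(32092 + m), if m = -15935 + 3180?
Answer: -365/19337 ≈ -0.018876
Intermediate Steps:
m = -12755
K(f, O) = 4 - 3*f (K(f, O) = -2 + (-2 + f)*(-3) = -2 + (6 - 3*f) = 4 - 3*f)
(K(123, 98) + 2035*0)/(32092 + m) = ((4 - 3*123) + 2035*0)/(32092 - 12755) = ((4 - 369) + 0)/19337 = (-365 + 0)*(1/19337) = -365*1/19337 = -365/19337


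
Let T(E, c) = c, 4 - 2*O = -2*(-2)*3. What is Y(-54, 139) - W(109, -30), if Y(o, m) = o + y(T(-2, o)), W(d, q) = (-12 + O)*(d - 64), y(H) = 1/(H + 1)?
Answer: 35297/53 ≈ 665.98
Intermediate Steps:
O = -4 (O = 2 - (-2*(-2))*3/2 = 2 - 2*3 = 2 - ½*12 = 2 - 6 = -4)
y(H) = 1/(1 + H)
W(d, q) = 1024 - 16*d (W(d, q) = (-12 - 4)*(d - 64) = -16*(-64 + d) = 1024 - 16*d)
Y(o, m) = o + 1/(1 + o)
Y(-54, 139) - W(109, -30) = (1 - 54*(1 - 54))/(1 - 54) - (1024 - 16*109) = (1 - 54*(-53))/(-53) - (1024 - 1744) = -(1 + 2862)/53 - 1*(-720) = -1/53*2863 + 720 = -2863/53 + 720 = 35297/53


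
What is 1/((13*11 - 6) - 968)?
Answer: -1/831 ≈ -0.0012034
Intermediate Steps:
1/((13*11 - 6) - 968) = 1/((143 - 6) - 968) = 1/(137 - 968) = 1/(-831) = -1/831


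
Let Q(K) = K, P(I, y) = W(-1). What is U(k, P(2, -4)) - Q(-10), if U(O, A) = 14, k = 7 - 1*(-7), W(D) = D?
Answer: 24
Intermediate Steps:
P(I, y) = -1
k = 14 (k = 7 + 7 = 14)
U(k, P(2, -4)) - Q(-10) = 14 - 1*(-10) = 14 + 10 = 24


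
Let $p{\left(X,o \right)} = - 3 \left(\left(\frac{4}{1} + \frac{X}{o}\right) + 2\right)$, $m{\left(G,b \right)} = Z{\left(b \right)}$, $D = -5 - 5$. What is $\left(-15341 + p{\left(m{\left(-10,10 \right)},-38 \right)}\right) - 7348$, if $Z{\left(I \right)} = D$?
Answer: $- \frac{431448}{19} \approx -22708.0$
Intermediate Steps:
$D = -10$
$Z{\left(I \right)} = -10$
$m{\left(G,b \right)} = -10$
$p{\left(X,o \right)} = -18 - \frac{3 X}{o}$ ($p{\left(X,o \right)} = - 3 \left(\left(4 \cdot 1 + \frac{X}{o}\right) + 2\right) = - 3 \left(\left(4 + \frac{X}{o}\right) + 2\right) = - 3 \left(6 + \frac{X}{o}\right) = -18 - \frac{3 X}{o}$)
$\left(-15341 + p{\left(m{\left(-10,10 \right)},-38 \right)}\right) - 7348 = \left(-15341 - \left(18 - \frac{30}{-38}\right)\right) - 7348 = \left(-15341 - \left(18 - - \frac{15}{19}\right)\right) - 7348 = \left(-15341 - \frac{357}{19}\right) - 7348 = - \frac{291836}{19} - 7348 = - \frac{431448}{19}$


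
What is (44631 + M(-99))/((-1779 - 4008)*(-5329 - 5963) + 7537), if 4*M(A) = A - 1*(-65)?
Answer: 6865/10054514 ≈ 0.00068278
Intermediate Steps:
M(A) = 65/4 + A/4 (M(A) = (A - 1*(-65))/4 = (A + 65)/4 = (65 + A)/4 = 65/4 + A/4)
(44631 + M(-99))/((-1779 - 4008)*(-5329 - 5963) + 7537) = (44631 + (65/4 + (¼)*(-99)))/((-1779 - 4008)*(-5329 - 5963) + 7537) = (44631 + (65/4 - 99/4))/(-5787*(-11292) + 7537) = (44631 - 17/2)/(65346804 + 7537) = (89245/2)/65354341 = (89245/2)*(1/65354341) = 6865/10054514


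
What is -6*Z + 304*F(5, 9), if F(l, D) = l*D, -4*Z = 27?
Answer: 27441/2 ≈ 13721.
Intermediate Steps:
Z = -27/4 (Z = -¼*27 = -27/4 ≈ -6.7500)
F(l, D) = D*l
-6*Z + 304*F(5, 9) = -6*(-27/4) + 304*(9*5) = 81/2 + 304*45 = 81/2 + 13680 = 27441/2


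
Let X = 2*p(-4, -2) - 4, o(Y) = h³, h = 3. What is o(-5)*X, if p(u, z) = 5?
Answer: 162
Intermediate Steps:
o(Y) = 27 (o(Y) = 3³ = 27)
X = 6 (X = 2*5 - 4 = 10 - 4 = 6)
o(-5)*X = 27*6 = 162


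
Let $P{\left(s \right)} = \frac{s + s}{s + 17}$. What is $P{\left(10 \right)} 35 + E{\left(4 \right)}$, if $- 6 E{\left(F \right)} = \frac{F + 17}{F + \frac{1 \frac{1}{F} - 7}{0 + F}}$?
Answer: $\frac{24388}{999} \approx 24.412$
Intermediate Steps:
$P{\left(s \right)} = \frac{2 s}{17 + s}$
$E{\left(F \right)} = - \frac{17 + F}{6 \left(F + \frac{-7 + \frac{1}{F}}{F}\right)}$ ($E{\left(F \right)} = - \frac{\left(F + 17\right) \frac{1}{F + \frac{1 \frac{1}{F} - 7}{0 + F}}}{6} = - \frac{\left(17 + F\right) \frac{1}{F + \frac{\frac{1}{F} - 7}{F}}}{6} = - \frac{\left(17 + F\right) \frac{1}{F + \frac{-7 + \frac{1}{F}}{F}}}{6} = - \frac{\frac{1}{F + \frac{-7 + \frac{1}{F}}{F}} \left(17 + F\right)}{6} = - \frac{17 + F}{6 \left(F + \frac{-7 + \frac{1}{F}}{F}\right)}$)
$P{\left(10 \right)} 35 + E{\left(4 \right)} = 2 \cdot 10 \frac{1}{17 + 10} \cdot 35 + \frac{4^{2} \left(-17 - 4\right)}{6 \left(1 + 4^{3} - 28\right)} = 2 \cdot 10 \cdot \frac{1}{27} \cdot 35 + \frac{1}{6} \cdot 16 \frac{1}{1 + 64 - 28} \left(-17 - 4\right) = 2 \cdot 10 \cdot \frac{1}{27} \cdot 35 + \frac{1}{6} \cdot 16 \cdot \frac{1}{37} \left(-21\right) = \frac{20}{27} \cdot 35 + \frac{1}{6} \cdot 16 \cdot \frac{1}{37} \left(-21\right) = \frac{700}{27} - \frac{56}{37} = \frac{24388}{999}$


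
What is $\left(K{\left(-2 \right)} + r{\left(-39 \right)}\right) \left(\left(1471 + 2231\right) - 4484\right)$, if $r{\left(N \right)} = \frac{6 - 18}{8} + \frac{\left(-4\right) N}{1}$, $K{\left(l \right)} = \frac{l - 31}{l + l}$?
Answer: $- \frac{254541}{2} \approx -1.2727 \cdot 10^{5}$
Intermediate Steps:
$K{\left(l \right)} = \frac{-31 + l}{2 l}$
$r{\left(N \right)} = - \frac{3}{2} - 4 N$ ($r{\left(N \right)} = \left(6 - 18\right) \frac{1}{8} + - 4 N 1 = \left(-12\right) \frac{1}{8} - 4 N = - \frac{3}{2} - 4 N$)
$\left(K{\left(-2 \right)} + r{\left(-39 \right)}\right) \left(\left(1471 + 2231\right) - 4484\right) = \left(\frac{-31 - 2}{2 \left(-2\right)} - - \frac{309}{2}\right) \left(\left(1471 + 2231\right) - 4484\right) = \left(\frac{1}{2} \left(- \frac{1}{2}\right) \left(-33\right) + \left(- \frac{3}{2} + 156\right)\right) \left(3702 - 4484\right) = \left(\frac{33}{4} + \frac{309}{2}\right) \left(-782\right) = \frac{651}{4} \left(-782\right) = - \frac{254541}{2}$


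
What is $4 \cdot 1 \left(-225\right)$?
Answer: $-900$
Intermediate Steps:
$4 \cdot 1 \left(-225\right) = 4 \left(-225\right) = -900$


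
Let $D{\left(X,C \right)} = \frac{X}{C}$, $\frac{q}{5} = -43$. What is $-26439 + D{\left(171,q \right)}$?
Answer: $- \frac{5684556}{215} \approx -26440.0$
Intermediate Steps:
$q = -215$ ($q = 5 \left(-43\right) = -215$)
$-26439 + D{\left(171,q \right)} = -26439 + \frac{171}{-215} = -26439 + 171 \left(- \frac{1}{215}\right) = -26439 - \frac{171}{215} = - \frac{5684556}{215}$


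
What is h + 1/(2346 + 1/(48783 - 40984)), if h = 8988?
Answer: 164448545339/18296455 ≈ 8988.0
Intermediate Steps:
h + 1/(2346 + 1/(48783 - 40984)) = 8988 + 1/(2346 + 1/(48783 - 40984)) = 8988 + 1/(2346 + 1/7799) = 8988 + 1/(18296455/7799) = 8988 + 7799/18296455 = 164448545339/18296455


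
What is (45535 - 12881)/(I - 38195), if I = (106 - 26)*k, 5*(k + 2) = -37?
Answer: -1126/1343 ≈ -0.83842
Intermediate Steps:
k = -47/5 (k = -2 + (⅕)*(-37) = -2 - 37/5 = -47/5 ≈ -9.4000)
I = -752 (I = (106 - 26)*(-47/5) = 80*(-47/5) = -752)
(45535 - 12881)/(I - 38195) = (45535 - 12881)/(-752 - 38195) = 32654/(-38947) = 32654*(-1/38947) = -1126/1343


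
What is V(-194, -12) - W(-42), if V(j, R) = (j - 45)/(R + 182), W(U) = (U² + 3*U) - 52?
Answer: -269859/170 ≈ -1587.4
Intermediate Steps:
W(U) = -52 + U² + 3*U
V(j, R) = (-45 + j)/(182 + R)
V(-194, -12) - W(-42) = (-45 - 194)/(182 - 12) - (-52 + (-42)² + 3*(-42)) = -239/170 - (-52 + 1764 - 126) = (1/170)*(-239) - 1*1586 = -239/170 - 1586 = -269859/170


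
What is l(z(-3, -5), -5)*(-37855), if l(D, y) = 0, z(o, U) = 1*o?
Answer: 0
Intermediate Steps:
z(o, U) = o
l(z(-3, -5), -5)*(-37855) = 0*(-37855) = 0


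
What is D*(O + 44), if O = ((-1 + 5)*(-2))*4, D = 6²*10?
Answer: 4320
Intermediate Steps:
D = 360 (D = 36*10 = 360)
O = -32 (O = (4*(-2))*4 = -8*4 = -32)
D*(O + 44) = 360*(-32 + 44) = 360*12 = 4320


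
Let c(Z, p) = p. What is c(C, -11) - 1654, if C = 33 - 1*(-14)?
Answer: -1665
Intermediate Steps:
C = 47 (C = 33 + 14 = 47)
c(C, -11) - 1654 = -11 - 1654 = -1665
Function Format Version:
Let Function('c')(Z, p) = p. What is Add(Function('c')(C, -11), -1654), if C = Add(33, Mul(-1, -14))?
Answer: -1665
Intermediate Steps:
C = 47 (C = Add(33, 14) = 47)
Add(Function('c')(C, -11), -1654) = Add(-11, -1654) = -1665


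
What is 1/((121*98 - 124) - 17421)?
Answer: -1/5687 ≈ -0.00017584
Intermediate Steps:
1/((121*98 - 124) - 17421) = 1/((11858 - 124) - 17421) = 1/(11734 - 17421) = 1/(-5687) = -1/5687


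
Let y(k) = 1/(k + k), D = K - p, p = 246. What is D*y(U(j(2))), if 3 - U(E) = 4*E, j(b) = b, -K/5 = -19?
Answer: 151/10 ≈ 15.100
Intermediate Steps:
K = 95 (K = -5*(-19) = 95)
U(E) = 3 - 4*E
D = -151 (D = 95 - 1*246 = 95 - 246 = -151)
y(k) = 1/(2*k)
D*y(U(j(2))) = -151/(2*(3 - 4*2)) = -151/(2*(3 - 8)) = -151/(2*(-5)) = -151*(-1)/(2*5) = -151*(-⅒) = 151/10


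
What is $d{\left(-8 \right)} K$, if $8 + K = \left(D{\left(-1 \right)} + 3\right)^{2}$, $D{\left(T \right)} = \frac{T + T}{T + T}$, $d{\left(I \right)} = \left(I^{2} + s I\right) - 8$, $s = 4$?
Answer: $192$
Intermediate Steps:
$d{\left(I \right)} = -8 + I^{2} + 4 I$ ($d{\left(I \right)} = \left(I^{2} + 4 I\right) - 8 = -8 + I^{2} + 4 I$)
$D{\left(T \right)} = 1$ ($D{\left(T \right)} = \frac{2 T}{2 T} = 2 T \frac{1}{2 T} = 1$)
$K = 8$ ($K = -8 + \left(1 + 3\right)^{2} = -8 + 4^{2} = -8 + 16 = 8$)
$d{\left(-8 \right)} K = \left(-8 + \left(-8\right)^{2} + 4 \left(-8\right)\right) 8 = \left(-8 + 64 - 32\right) 8 = 24 \cdot 8 = 192$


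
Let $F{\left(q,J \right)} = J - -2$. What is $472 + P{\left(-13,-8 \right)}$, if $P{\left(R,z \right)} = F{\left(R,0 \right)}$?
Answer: $474$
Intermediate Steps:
$F{\left(q,J \right)} = 2 + J$ ($F{\left(q,J \right)} = J + 2 = 2 + J$)
$P{\left(R,z \right)} = 2$ ($P{\left(R,z \right)} = 2 + 0 = 2$)
$472 + P{\left(-13,-8 \right)} = 472 + 2 = 474$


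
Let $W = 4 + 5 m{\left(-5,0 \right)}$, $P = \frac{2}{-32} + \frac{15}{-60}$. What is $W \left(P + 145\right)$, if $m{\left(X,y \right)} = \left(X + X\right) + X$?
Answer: $- \frac{164365}{16} \approx -10273.0$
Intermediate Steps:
$P = - \frac{5}{16}$ ($P = 2 \left(- \frac{1}{32}\right) + 15 \left(- \frac{1}{60}\right) = - \frac{1}{16} - \frac{1}{4} = - \frac{5}{16} \approx -0.3125$)
$m{\left(X,y \right)} = 3 X$ ($m{\left(X,y \right)} = 2 X + X = 3 X$)
$W = -71$ ($W = 4 + 5 \cdot 3 \left(-5\right) = 4 + 5 \left(-15\right) = 4 - 75 = -71$)
$W \left(P + 145\right) = - 71 \left(- \frac{5}{16} + 145\right) = \left(-71\right) \frac{2315}{16} = - \frac{164365}{16}$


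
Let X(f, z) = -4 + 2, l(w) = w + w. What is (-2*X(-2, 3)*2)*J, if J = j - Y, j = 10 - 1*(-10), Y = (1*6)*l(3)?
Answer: -128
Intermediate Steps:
l(w) = 2*w
X(f, z) = -2
Y = 36 (Y = (1*6)*(2*3) = 6*6 = 36)
j = 20 (j = 10 + 10 = 20)
J = -16 (J = 20 - 1*36 = 20 - 36 = -16)
(-2*X(-2, 3)*2)*J = (-2*(-2)*2)*(-16) = (4*2)*(-16) = 8*(-16) = -128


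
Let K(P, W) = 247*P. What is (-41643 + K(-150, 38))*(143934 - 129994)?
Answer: -1096980420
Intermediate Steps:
(-41643 + K(-150, 38))*(143934 - 129994) = (-41643 + 247*(-150))*(143934 - 129994) = (-41643 - 37050)*13940 = -78693*13940 = -1096980420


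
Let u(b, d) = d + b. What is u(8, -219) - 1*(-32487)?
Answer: 32276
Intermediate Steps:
u(b, d) = b + d
u(8, -219) - 1*(-32487) = (8 - 219) - 1*(-32487) = -211 + 32487 = 32276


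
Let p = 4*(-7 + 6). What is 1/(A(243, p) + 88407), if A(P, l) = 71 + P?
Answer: 1/88721 ≈ 1.1271e-5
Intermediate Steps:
p = -4 (p = 4*(-1) = -4)
1/(A(243, p) + 88407) = 1/((71 + 243) + 88407) = 1/(314 + 88407) = 1/88721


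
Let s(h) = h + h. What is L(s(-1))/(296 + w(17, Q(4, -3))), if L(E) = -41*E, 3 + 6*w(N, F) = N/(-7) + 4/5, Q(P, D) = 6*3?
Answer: 2870/10333 ≈ 0.27775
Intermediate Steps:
Q(P, D) = 18
w(N, F) = -11/30 - N/42 (w(N, F) = -½ + (N/(-7) + 4/5)/6 = -½ + (N*(-⅐) + 4*(⅕))/6 = -½ + (-N/7 + ⅘)/6 = -½ + (⅘ - N/7)/6 = -½ + (2/15 - N/42) = -11/30 - N/42)
s(h) = 2*h
L(s(-1))/(296 + w(17, Q(4, -3))) = (-82*(-1))/(296 + (-11/30 - 1/42*17)) = (-41*(-2))/(296 + (-11/30 - 17/42)) = 82/(296 - 27/35) = 82/(10333/35) = (35/10333)*82 = 2870/10333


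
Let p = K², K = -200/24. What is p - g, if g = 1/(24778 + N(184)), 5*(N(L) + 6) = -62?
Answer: 25791235/371394 ≈ 69.444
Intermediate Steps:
N(L) = -92/5 (N(L) = -6 + (⅕)*(-62) = -6 - 62/5 = -92/5)
K = -25/3 (K = -200*1/24 = -25/3 ≈ -8.3333)
p = 625/9 (p = (-25/3)² = 625/9 ≈ 69.444)
g = 5/123798 (g = 1/(24778 - 92/5) = 1/(123798/5) = 5/123798 ≈ 4.0388e-5)
p - g = 625/9 - 1*5/123798 = 625/9 - 5/123798 = 25791235/371394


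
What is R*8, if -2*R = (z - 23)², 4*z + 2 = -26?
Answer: -3600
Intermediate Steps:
z = -7 (z = -½ + (¼)*(-26) = -½ - 13/2 = -7)
R = -450 (R = -(-7 - 23)²/2 = -½*(-30)² = -½*900 = -450)
R*8 = -450*8 = -3600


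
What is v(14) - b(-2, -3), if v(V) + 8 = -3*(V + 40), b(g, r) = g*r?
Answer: -176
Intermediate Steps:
v(V) = -128 - 3*V (v(V) = -8 - 3*(V + 40) = -8 - 3*(40 + V) = -8 + (-120 - 3*V) = -128 - 3*V)
v(14) - b(-2, -3) = (-128 - 3*14) - (-2)*(-3) = (-128 - 42) - 1*6 = -170 - 6 = -176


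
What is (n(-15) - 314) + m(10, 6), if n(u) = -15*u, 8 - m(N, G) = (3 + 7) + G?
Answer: -97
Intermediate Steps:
m(N, G) = -2 - G (m(N, G) = 8 - ((3 + 7) + G) = 8 - (10 + G) = 8 + (-10 - G) = -2 - G)
(n(-15) - 314) + m(10, 6) = (-15*(-15) - 314) + (-2 - 1*6) = (225 - 314) + (-2 - 6) = -89 - 8 = -97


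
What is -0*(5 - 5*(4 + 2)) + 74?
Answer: 74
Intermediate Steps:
-0*(5 - 5*(4 + 2)) + 74 = -0*(5 - 5*6) + 74 = -0*(5 - 30) + 74 = -0*(-25) + 74 = -122*0 + 74 = 0 + 74 = 74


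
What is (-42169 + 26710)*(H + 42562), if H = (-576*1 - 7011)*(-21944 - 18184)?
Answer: -4707168077382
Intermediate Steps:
H = 304451136 (H = (-576 - 7011)*(-40128) = -7587*(-40128) = 304451136)
(-42169 + 26710)*(H + 42562) = (-42169 + 26710)*(304451136 + 42562) = -15459*304493698 = -4707168077382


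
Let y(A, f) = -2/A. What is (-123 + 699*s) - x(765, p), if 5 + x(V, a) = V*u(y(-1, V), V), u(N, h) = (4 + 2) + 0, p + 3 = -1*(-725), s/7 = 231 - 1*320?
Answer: -440185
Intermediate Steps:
s = -623 (s = 7*(231 - 1*320) = 7*(231 - 320) = 7*(-89) = -623)
p = 722 (p = -3 - 1*(-725) = -3 + 725 = 722)
u(N, h) = 6 (u(N, h) = 6 + 0 = 6)
x(V, a) = -5 + 6*V (x(V, a) = -5 + V*6 = -5 + 6*V)
(-123 + 699*s) - x(765, p) = (-123 + 699*(-623)) - (-5 + 6*765) = (-123 - 435477) - (-5 + 4590) = -435600 - 1*4585 = -435600 - 4585 = -440185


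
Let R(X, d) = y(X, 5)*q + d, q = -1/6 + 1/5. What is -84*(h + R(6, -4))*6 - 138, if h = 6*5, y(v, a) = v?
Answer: -66714/5 ≈ -13343.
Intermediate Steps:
h = 30
q = 1/30 (q = -1*⅙ + 1*(⅕) = -⅙ + ⅕ = 1/30 ≈ 0.033333)
R(X, d) = d + X/30 (R(X, d) = X*(1/30) + d = X/30 + d = d + X/30)
-84*(h + R(6, -4))*6 - 138 = -84*(30 + (-4 + (1/30)*6))*6 - 138 = -84*(30 + (-4 + ⅕))*6 - 138 = -84*(30 - 19/5)*6 - 138 = -11004*6/5 - 138 = -84*786/5 - 138 = -66024/5 - 138 = -66714/5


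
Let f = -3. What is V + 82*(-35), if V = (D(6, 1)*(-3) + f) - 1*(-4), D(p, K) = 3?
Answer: -2878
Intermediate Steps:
V = -8 (V = (3*(-3) - 3) - 1*(-4) = (-9 - 3) + 4 = -12 + 4 = -8)
V + 82*(-35) = -8 + 82*(-35) = -8 - 2870 = -2878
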